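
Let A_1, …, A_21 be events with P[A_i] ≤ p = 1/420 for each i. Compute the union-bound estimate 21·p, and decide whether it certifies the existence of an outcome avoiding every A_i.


Union bound: P[∪_{i=1}^{21} A_i] ≤ Σ_i P[A_i] ≤ 21·p = 21·(1/420) = 1/20.
Numerically: 1/20 ≈ 0.050000.
Is 1/20 < 1? YES.
Since P[∪ A_i] ≤ 1/20 < 1, the complement has P[∩ A_i^c] ≥ 1 − 1/20 = 19/20 > 0, so some outcome avoids every A_i.

21·p = 1/20 ≈ 0.050000; existence CERTIFIED by the union bound.


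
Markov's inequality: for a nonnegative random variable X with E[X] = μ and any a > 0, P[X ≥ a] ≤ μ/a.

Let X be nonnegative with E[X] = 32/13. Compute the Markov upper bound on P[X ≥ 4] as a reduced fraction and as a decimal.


μ = E[X] = 32/13, a = 4.
Markov: P[X ≥ 4] ≤ μ/a = (32/13)/4 = 8/13.
Numerically: ≈ 0.615385.
(Since a = 4 > μ = 2.461538, the bound 8/13 is < 1 and informative.)

P[X ≥ 4] ≤ 8/13 ≈ 0.615385.


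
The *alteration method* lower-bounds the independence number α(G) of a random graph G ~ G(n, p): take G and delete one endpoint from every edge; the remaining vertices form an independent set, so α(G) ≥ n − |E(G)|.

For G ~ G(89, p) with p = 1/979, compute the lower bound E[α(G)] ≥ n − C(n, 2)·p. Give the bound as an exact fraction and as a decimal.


E[|E(G)|] = C(89, 2)·p = 3916 · (1/979) = 4.
E[α(G)] ≥ n − E[|E(G)|] = 89 − 4 = 85.
Numerically: ≈ 85.000.
(This is only a lower bound; the true E[α(G)] may be larger.)

E[α(G)] ≥ 85 ≈ 85.000.


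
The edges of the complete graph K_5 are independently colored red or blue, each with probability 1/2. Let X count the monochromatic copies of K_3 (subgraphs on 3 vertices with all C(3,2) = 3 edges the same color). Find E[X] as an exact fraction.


Let X = Σ_S X_S over the C(5, 3) = 10 subsets S of size 3, where X_S = 1 if the K_3 on S is monochromatic.
For a fixed S, the K_3 on S has C(3, 2) = 3 edges. P[all 3 edges red] = (1/2)^3, and likewise for blue, so P[monochromatic] = 2·(1/2)^3 = 2^{1 − 3} = 1/4.
By linearity of expectation: E[X] = C(5, 3) · 2^{1 − 3} = 10 · 1/4 = 5/2.
Numerically: E[X] ≈ 2.500000.

E[X] = C(5,3)·2^(1−C(3,2)) = 5/2 ≈ 2.500000.


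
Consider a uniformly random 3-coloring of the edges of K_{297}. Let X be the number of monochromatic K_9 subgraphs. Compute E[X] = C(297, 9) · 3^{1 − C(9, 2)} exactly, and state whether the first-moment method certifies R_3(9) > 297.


E[X] = C(297, 9) · 3^{1 − 36} = 43842345008337645 · 3^{−35} = 43842345008337645/50031545098999707.
As a reduced fraction: E[X] = 14614115002779215/16677181699666569 ≈ 0.87629.
Is E[X] < 1? YES.
Since E[X] < 1, there exists a 3-coloring of K_{297} with no monochromatic K_9; hence R_3(9) > 297.

E[X] = 14614115002779215/16677181699666569 ≈ 0.87629; E[X] < 1, so R_3(9) > 297.


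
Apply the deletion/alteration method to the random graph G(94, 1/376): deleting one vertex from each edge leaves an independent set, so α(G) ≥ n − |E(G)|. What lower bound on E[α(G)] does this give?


E[|E(G)|] = C(94, 2)·p = 4371 · (1/376) = 93/8.
E[α(G)] ≥ n − E[|E(G)|] = 94 − 93/8 = 659/8.
Numerically: ≈ 82.375.
(This is only a lower bound; the true E[α(G)] may be larger.)

E[α(G)] ≥ 659/8 ≈ 82.375.


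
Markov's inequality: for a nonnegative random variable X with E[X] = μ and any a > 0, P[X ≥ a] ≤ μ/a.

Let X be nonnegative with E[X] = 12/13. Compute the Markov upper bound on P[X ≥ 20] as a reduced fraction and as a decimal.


μ = E[X] = 12/13, a = 20.
Markov: P[X ≥ 20] ≤ μ/a = (12/13)/20 = 3/65.
Numerically: ≈ 0.04615.
(Since a = 20 > μ = 0.92308, the bound 3/65 is < 1 and informative.)

P[X ≥ 20] ≤ 3/65 ≈ 0.04615.


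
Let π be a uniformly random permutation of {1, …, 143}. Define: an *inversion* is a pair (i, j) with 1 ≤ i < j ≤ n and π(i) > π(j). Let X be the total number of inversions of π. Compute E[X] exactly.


Write X = Σ X_I over the C(143, 2) = 10153 pairs i < j, with X_I the indicator of one inversion.
There are 10153 indicators.
For each fixed pair i < j, the values π(i) and π(j) are two distinct elements of {1, …, 143} in uniformly random order; by symmetry P[π(i) > π(j)] = 1/2.
By linearity: E[X] = 10153 · (1/2) = C(143, 2) · (1/2) = 10153/2 = 10153/2 ≈ 5076.500000.

E[X] = 10153/2 = 5076.500000.


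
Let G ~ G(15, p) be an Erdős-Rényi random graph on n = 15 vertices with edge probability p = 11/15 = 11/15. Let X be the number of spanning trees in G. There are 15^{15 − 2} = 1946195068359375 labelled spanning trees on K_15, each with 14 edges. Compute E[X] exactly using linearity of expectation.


K_15 has 15^{15 − 2} = 1946195068359375 labelled spanning trees.
For each such spanning tree H, let X_H = 1 if all 14 edges of H are present in G. Then P[X_H = 1] = p^{14} = (11/15)^{14} = 379749833583241/29192926025390625.
By linearity of expectation: E[X] = Σ_H E[X_H] = 1946195068359375 · p^{14} = 1946195068359375 · 379749833583241/29192926025390625 = 379749833583241/15.
Numerically: E[X] ≈ 2.53e+13.

E[X] = 1946195068359375 · (11/15)^{14} = 379749833583241/15 ≈ 2.53e+13.


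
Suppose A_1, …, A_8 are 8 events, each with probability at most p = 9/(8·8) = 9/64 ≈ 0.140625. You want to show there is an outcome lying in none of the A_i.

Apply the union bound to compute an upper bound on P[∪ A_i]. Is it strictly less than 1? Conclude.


Union bound: P[∪_{i=1}^{8} A_i] ≤ Σ_i P[A_i] ≤ 8·p = 8·(9/64) = 9/8.
Numerically: 9/8 ≈ 1.125000.
Is 9/8 < 1? NO.
Since the bound 9/8 is ≥ 1, the union bound is uninformative here; it does NOT by itself certify existence.

8·p = 9/8 ≈ 1.125000; existence NOT certified by the union bound.


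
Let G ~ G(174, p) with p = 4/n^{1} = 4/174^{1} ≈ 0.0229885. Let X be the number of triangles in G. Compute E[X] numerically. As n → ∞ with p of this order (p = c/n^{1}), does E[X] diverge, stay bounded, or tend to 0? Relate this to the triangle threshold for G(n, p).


Number of potential triangles: C(174, 3) = 862924.
Each occurs with probability p³ ≈ (0.0229885)³ ≈ 1.21487677e-05.
By linearity: E[X] = C(174, 3)·p³ ≈ 862924 · 1.21487677e-05 ≈ 10.483463.
Here α = 1, so p = 4/n is exactly at the triangle threshold p ~ 1/n. Asymptotically E[X] → c³/6 = 4³/6 = 32/3 ≈ 10.666667, a bounded constant. In this regime the triangle count is asymptotically Poisson(c³/6).

E[X] ≈ 10.483463; in regime p = Θ(1/n^{1}) E[X] stays bounded (at the triangle threshold p ~ 1/n).


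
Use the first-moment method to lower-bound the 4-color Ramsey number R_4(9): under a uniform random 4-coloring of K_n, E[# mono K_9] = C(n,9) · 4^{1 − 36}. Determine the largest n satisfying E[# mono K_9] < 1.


We need C(n, 9) · 4^{1 − 36} < 1, i.e. C(n, 9) < 4^{36 − 1} = 1180591620717411303424.
Check values of n near the boundary:
  n = 909: C(909, 9) = 1122169012923711463931; 1122169012923711463931 < 1180591620717411303424? YES
  n = 910: C(910, 9) = 1133378248346922788210; 1133378248346922788210 < 1180591620717411303424? YES
  n = 911: C(911, 9) = 1144686900492291197405; 1144686900492291197405 < 1180591620717411303424? YES
  n = 912: C(912, 9) = 1156095740032081475120; 1156095740032081475120 < 1180591620717411303424? YES
  n = 913: C(913, 9) = 1167605542753639808390; 1167605542753639808390 < 1180591620717411303424? YES
  n = 914: C(914, 9) = 1179217089587653905932; 1179217089587653905932 < 1180591620717411303424? YES
  n = 915: C(915, 9) = 1190931166636537885130; 1190931166636537885130 < 1180591620717411303424? NO
  n = 916: C(916, 9) = 1202748565202942340440; 1202748565202942340440 < 1180591620717411303424? NO
The largest n with C(n, 9) < 1180591620717411303424 is n = 914 (where E[X] = 294804272396913476483/295147905179352825856 ≈ 0.9988357). Hence R_4(9) > 914, i.e. R_4(9) ≥ 915.

Largest n = 914; hence R_4(9) > 914.


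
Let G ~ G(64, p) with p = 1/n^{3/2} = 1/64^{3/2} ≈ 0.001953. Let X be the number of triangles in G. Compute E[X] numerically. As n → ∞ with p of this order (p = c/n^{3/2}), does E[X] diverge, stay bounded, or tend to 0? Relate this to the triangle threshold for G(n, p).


Number of potential triangles: C(64, 3) = 41664.
Each occurs with probability p³ ≈ (0.001953)³ ≈ 7.450581e-09.
By linearity: E[X] = C(64, 3)·p³ ≈ 41664 · 7.450581e-09 ≈ 0.0003.
Since α = 3/2 > 1, p = c/n^{3/2} = o(1/n) is below the triangle threshold p ~ 1/n. Asymptotically E[X] ~ (c³/6)·n^{3(1−α)} = (1³/6)·n^{-1.5} → 0, so by Markov's inequality G has no triangles w.h.p.

E[X] ≈ 0.0003; in regime p = Θ(1/n^{3/2}) E[X] tends to 0 (below the triangle threshold p ~ 1/n).


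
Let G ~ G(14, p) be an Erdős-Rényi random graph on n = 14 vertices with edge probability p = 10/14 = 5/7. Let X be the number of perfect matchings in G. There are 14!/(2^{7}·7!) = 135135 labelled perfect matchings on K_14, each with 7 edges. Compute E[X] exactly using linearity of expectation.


K_14 has 14!/(2^{7}·7!) = 135135 labelled perfect matchings.
For each such perfect matching H, let X_H = 1 if all 7 edges of H are present in G. Then P[X_H = 1] = p^{7} = (5/7)^{7} = 78125/823543.
Summing the indicators: E[X] = Σ_H E[X_H] = 135135 · p^{7} = 135135 · 78125/823543 = 1508203125/117649.
Numerically: E[X] ≈ 1.28e+04.

E[X] = 135135 · (5/7)^{7} = 1508203125/117649 ≈ 1.28e+04.


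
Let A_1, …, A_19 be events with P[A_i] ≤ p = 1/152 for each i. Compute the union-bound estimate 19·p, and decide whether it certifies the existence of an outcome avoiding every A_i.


Union bound: P[∪_{i=1}^{19} A_i] ≤ Σ_i P[A_i] ≤ 19·p = 19·(1/152) = 1/8.
Numerically: 1/8 ≈ 0.12500.
Is 1/8 < 1? YES.
Since P[∪ A_i] ≤ 1/8 < 1, the complement has P[∩ A_i^c] ≥ 1 − 1/8 = 7/8 > 0, so some outcome avoids every A_i.

19·p = 1/8 ≈ 0.12500; existence CERTIFIED by the union bound.


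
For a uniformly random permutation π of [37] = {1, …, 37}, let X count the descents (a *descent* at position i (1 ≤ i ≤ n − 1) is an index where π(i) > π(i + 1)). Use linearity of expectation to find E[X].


Write X = Σ X_I over i = 1, …, 36, with X_I the indicator of one descent.
There are 36 indicators.
For each fixed i, the pair (π(i), π(i+1)) is a uniformly random ordered pair of distinct values from {1, …, 37}; by symmetry P[π(i) > π(i+1)] = 1/2.
By linearity: E[X] = 36 · (1/2) = (37 − 1) · (1/2) = 18 ≈ 18.000000.

E[X] = 18 = 18.000000.


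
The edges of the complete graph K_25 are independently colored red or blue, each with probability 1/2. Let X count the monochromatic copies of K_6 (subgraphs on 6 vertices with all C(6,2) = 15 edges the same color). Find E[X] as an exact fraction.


Let X = Σ_S X_S over the C(25, 6) = 177100 subsets S of size 6, where X_S = 1 if the K_6 on S is monochromatic.
For a fixed S, the K_6 on S has C(6, 2) = 15 edges. P[all 15 edges red] = (1/2)^15, and likewise for blue, so P[monochromatic] = 2·(1/2)^15 = 2^{1 − 15} = 1/16384.
By linearity of expectation: E[X] = C(25, 6) · 2^{1 − 15} = 177100 · 1/16384 = 44275/4096.
Numerically: E[X] ≈ 10.809326.

E[X] = C(25,6)·2^(1−C(6,2)) = 44275/4096 ≈ 10.809326.


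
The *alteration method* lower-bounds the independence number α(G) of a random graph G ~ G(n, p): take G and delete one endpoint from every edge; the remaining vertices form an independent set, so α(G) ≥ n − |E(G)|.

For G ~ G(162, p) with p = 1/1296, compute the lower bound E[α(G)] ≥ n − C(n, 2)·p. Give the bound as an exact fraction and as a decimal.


E[|E(G)|] = C(162, 2)·p = 13041 · (1/1296) = 161/16.
E[α(G)] ≥ n − E[|E(G)|] = 162 − 161/16 = 2431/16.
Numerically: ≈ 151.937500.
(This is only a lower bound; the true E[α(G)] may be larger.)

E[α(G)] ≥ 2431/16 ≈ 151.937500.


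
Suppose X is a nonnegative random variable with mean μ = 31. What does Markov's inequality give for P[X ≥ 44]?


μ = E[X] = 31, a = 44.
Markov: P[X ≥ 44] ≤ μ/a = (31)/44 = 31/44.
Numerically: ≈ 0.705.
(Since a = 44 > μ = 31.000, the bound 31/44 is < 1 and informative.)

P[X ≥ 44] ≤ 31/44 ≈ 0.705.


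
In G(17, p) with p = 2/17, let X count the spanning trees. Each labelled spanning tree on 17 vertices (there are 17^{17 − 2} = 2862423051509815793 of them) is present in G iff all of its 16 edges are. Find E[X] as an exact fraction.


K_17 has 17^{17 − 2} = 2862423051509815793 labelled spanning trees.
For each such spanning tree H, let X_H = 1 if all 16 edges of H are present in G. Then P[X_H = 1] = p^{16} = (2/17)^{16} = 65536/48661191875666868481.
Summing the indicators: E[X] = Σ_H E[X_H] = 2862423051509815793 · p^{16} = 2862423051509815793 · 65536/48661191875666868481 = 65536/17.
Numerically: E[X] ≈ 3855.

E[X] = 2862423051509815793 · (2/17)^{16} = 65536/17 ≈ 3855.


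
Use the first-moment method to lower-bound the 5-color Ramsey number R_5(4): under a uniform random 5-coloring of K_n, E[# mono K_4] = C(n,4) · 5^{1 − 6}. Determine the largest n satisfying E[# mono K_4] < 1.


We need C(n, 4) · 5^{1 − 6} < 1, i.e. C(n, 4) < 5^{6 − 1} = 3125.
Check values of n near the boundary:
  n = 17: C(17, 4) = 2380; 2380 < 3125? YES
  n = 18: C(18, 4) = 3060; 3060 < 3125? YES
  n = 19: C(19, 4) = 3876; 3876 < 3125? NO
  n = 20: C(20, 4) = 4845; 4845 < 3125? NO
  n = 21: C(21, 4) = 5985; 5985 < 3125? NO
The largest n with C(n, 4) < 3125 is n = 18 (where E[X] = 612/625 ≈ 0.9792000). Hence R_5(4) > 18, i.e. R_5(4) ≥ 19.

Largest n = 18; hence R_5(4) > 18.


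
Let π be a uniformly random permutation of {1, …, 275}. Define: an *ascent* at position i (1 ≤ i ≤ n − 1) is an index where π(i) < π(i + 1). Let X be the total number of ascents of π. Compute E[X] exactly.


Write X = Σ X_I over i = 1, …, 274, with X_I the indicator of one ascent.
There are 274 indicators.
For each fixed i, the pair (π(i), π(i+1)) is a uniformly random ordered pair of distinct values from {1, …, 275}; by symmetry P[π(i) < π(i+1)] = 1/2.
By linearity: E[X] = 274 · (1/2) = (275 − 1) · (1/2) = 137 ≈ 137.0000.

E[X] = 137 = 137.0000.


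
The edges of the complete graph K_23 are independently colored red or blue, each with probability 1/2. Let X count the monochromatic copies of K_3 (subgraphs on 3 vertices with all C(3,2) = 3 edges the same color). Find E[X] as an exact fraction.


Let X = Σ_S X_S over the C(23, 3) = 1771 subsets S of size 3, where X_S = 1 if the K_3 on S is monochromatic.
For a fixed S, the K_3 on S has C(3, 2) = 3 edges. P[all 3 edges red] = (1/2)^3, and likewise for blue, so P[monochromatic] = 2·(1/2)^3 = 2^{1 − 3} = 1/4.
By linearity: E[X] = C(23, 3) · 2^{1 − 3} = 1771 · 1/4 = 1771/4.
Numerically: E[X] ≈ 442.750.

E[X] = C(23,3)·2^(1−C(3,2)) = 1771/4 ≈ 442.750.


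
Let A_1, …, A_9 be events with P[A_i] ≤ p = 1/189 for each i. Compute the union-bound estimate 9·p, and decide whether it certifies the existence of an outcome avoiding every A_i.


Union bound: P[∪_{i=1}^{9} A_i] ≤ Σ_i P[A_i] ≤ 9·p = 9·(1/189) = 1/21.
Numerically: 1/21 ≈ 0.0476.
Is 1/21 < 1? YES.
Since P[∪ A_i] ≤ 1/21 < 1, the complement has P[∩ A_i^c] ≥ 1 − 1/21 = 20/21 > 0, so some outcome avoids every A_i.

9·p = 1/21 ≈ 0.0476; existence CERTIFIED by the union bound.


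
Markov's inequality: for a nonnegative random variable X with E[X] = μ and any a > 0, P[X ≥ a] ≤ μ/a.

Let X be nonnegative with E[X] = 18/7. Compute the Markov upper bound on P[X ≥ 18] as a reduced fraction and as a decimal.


μ = E[X] = 18/7, a = 18.
Markov: P[X ≥ 18] ≤ μ/a = (18/7)/18 = 1/7.
Numerically: ≈ 0.1429.
(Since a = 18 > μ = 2.5714, the bound 1/7 is < 1 and informative.)

P[X ≥ 18] ≤ 1/7 ≈ 0.1429.


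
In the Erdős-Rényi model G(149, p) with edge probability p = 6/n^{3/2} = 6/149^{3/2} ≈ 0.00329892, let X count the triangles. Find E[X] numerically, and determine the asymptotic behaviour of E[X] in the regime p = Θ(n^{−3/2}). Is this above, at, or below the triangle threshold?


Number of potential triangles: C(149, 3) = 540274.
Each occurs with probability p³ ≈ (0.00329892)³ ≈ 3.59017438e-08.
By linearity: E[X] = C(149, 3)·p³ ≈ 540274 · 3.59017438e-08 ≈ 0.019397.
Since α = 3/2 > 1, p = c/n^{3/2} = o(1/n) is below the triangle threshold p ~ 1/n. Asymptotically E[X] ~ (c³/6)·n^{3(1−α)} = (6³/6)·n^{-1.5} → 0, so by Markov's inequality G has no triangles w.h.p.

E[X] ≈ 0.019397; in regime p = Θ(1/n^{3/2}) E[X] tends to 0 (below the triangle threshold p ~ 1/n).


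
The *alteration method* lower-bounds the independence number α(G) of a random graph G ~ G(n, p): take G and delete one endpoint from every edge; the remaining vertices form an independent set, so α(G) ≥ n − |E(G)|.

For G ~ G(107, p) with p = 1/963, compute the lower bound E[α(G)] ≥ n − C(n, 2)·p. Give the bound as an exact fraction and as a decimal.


E[|E(G)|] = C(107, 2)·p = 5671 · (1/963) = 53/9.
E[α(G)] ≥ n − E[|E(G)|] = 107 − 53/9 = 910/9.
Numerically: ≈ 101.111111.
(This is only a lower bound; the true E[α(G)] may be larger.)

E[α(G)] ≥ 910/9 ≈ 101.111111.


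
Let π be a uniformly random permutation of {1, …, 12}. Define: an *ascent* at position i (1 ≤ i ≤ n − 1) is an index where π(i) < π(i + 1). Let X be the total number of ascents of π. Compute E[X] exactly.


Write X = Σ X_I over i = 1, …, 11, with X_I the indicator of one ascent.
There are 11 indicators.
For each fixed i, the pair (π(i), π(i+1)) is a uniformly random ordered pair of distinct values from {1, …, 12}; by symmetry P[π(i) < π(i+1)] = 1/2.
By linearity: E[X] = 11 · (1/2) = (12 − 1) · (1/2) = 11/2 ≈ 5.5000.

E[X] = 11/2 = 5.5000.


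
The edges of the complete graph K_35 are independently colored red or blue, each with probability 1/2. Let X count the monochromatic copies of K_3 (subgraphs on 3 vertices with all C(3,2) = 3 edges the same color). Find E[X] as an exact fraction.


Let X = Σ_S X_S over the C(35, 3) = 6545 subsets S of size 3, where X_S = 1 if the K_3 on S is monochromatic.
For a fixed S, the K_3 on S has C(3, 2) = 3 edges. P[all 3 edges red] = (1/2)^3, and likewise for blue, so P[monochromatic] = 2·(1/2)^3 = 2^{1 − 3} = 1/4.
By linearity: E[X] = C(35, 3) · 2^{1 − 3} = 6545 · 1/4 = 6545/4.
Numerically: E[X] ≈ 1636.250000.

E[X] = C(35,3)·2^(1−C(3,2)) = 6545/4 ≈ 1636.250000.


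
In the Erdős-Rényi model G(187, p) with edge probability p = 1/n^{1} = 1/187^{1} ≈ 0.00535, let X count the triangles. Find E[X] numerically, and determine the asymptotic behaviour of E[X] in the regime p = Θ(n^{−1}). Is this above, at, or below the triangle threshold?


Number of potential triangles: C(187, 3) = 1072445.
Each occurs with probability p³ ≈ (0.00535)³ ≈ 1.52924e-07.
By linearity: E[X] = C(187, 3)·p³ ≈ 1072445 · 1.52924e-07 ≈ 0.164.
Here α = 1, so p = 1/n is exactly at the triangle threshold p ~ 1/n. Asymptotically E[X] → c³/6 = 1³/6 = 1/6 ≈ 0.167, a bounded constant. In this regime the triangle count is asymptotically Poisson(c³/6).

E[X] ≈ 0.164; in regime p = Θ(1/n^{1}) E[X] stays bounded (at the triangle threshold p ~ 1/n).


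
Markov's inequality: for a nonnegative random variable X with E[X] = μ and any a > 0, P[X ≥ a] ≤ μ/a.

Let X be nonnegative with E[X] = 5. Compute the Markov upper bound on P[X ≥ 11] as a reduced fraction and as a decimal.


μ = E[X] = 5, a = 11.
Markov: P[X ≥ 11] ≤ μ/a = (5)/11 = 5/11.
Numerically: ≈ 0.45455.
(Since a = 11 > μ = 5.00000, the bound 5/11 is < 1 and informative.)

P[X ≥ 11] ≤ 5/11 ≈ 0.45455.


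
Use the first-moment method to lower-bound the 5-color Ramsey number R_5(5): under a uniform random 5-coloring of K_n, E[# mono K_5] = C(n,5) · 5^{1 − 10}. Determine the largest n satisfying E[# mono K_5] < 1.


We need C(n, 5) · 5^{1 − 10} < 1, i.e. C(n, 5) < 5^{10 − 1} = 1953125.
Check values of n near the boundary:
  n = 43: C(43, 5) = 962598; 962598 < 1953125? YES
  n = 44: C(44, 5) = 1086008; 1086008 < 1953125? YES
  n = 45: C(45, 5) = 1221759; 1221759 < 1953125? YES
  n = 46: C(46, 5) = 1370754; 1370754 < 1953125? YES
  n = 47: C(47, 5) = 1533939; 1533939 < 1953125? YES
  n = 48: C(48, 5) = 1712304; 1712304 < 1953125? YES
  n = 49: C(49, 5) = 1906884; 1906884 < 1953125? YES
  n = 50: C(50, 5) = 2118760; 2118760 < 1953125? NO
The largest n with C(n, 5) < 1953125 is n = 49 (where E[X] = 1906884/1953125 ≈ 0.976). Hence R_5(5) > 49, i.e. R_5(5) ≥ 50.

Largest n = 49; hence R_5(5) > 49.


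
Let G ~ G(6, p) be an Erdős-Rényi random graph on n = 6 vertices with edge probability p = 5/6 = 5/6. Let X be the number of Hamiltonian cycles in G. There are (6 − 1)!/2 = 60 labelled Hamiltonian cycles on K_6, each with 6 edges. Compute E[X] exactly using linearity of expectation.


K_6 has (6 − 1)!/2 = 60 labelled Hamiltonian cycles.
For each such Hamiltonian cycle H, let X_H = 1 if all 6 edges of H are present in G. Then P[X_H = 1] = p^{6} = (5/6)^{6} = 15625/46656.
Summing the indicators: E[X] = Σ_H E[X_H] = 60 · p^{6} = 60 · 15625/46656 = 78125/3888.
Numerically: E[X] ≈ 20.0939.

E[X] = 60 · (5/6)^{6} = 78125/3888 ≈ 20.0939.


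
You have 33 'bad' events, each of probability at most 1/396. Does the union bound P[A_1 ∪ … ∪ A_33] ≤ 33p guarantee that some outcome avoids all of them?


Union bound: P[∪_{i=1}^{33} A_i] ≤ Σ_i P[A_i] ≤ 33·p = 33·(1/396) = 1/12.
Numerically: 1/12 ≈ 0.083.
Is 1/12 < 1? YES.
Since P[∪ A_i] ≤ 1/12 < 1, the complement has P[∩ A_i^c] ≥ 1 − 1/12 = 11/12 > 0, so some outcome avoids every A_i.

33·p = 1/12 ≈ 0.083; existence CERTIFIED by the union bound.


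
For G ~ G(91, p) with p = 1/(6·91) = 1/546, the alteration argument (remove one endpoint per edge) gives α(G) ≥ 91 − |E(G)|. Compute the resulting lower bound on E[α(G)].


E[|E(G)|] = C(91, 2)·p = 4095 · (1/546) = 15/2.
E[α(G)] ≥ n − E[|E(G)|] = 91 − 15/2 = 167/2.
Numerically: ≈ 83.500.
(This is only a lower bound; the true E[α(G)] may be larger.)

E[α(G)] ≥ 167/2 ≈ 83.500.


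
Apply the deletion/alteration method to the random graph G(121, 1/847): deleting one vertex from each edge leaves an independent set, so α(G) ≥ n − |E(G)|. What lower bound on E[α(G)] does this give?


E[|E(G)|] = C(121, 2)·p = 7260 · (1/847) = 60/7.
E[α(G)] ≥ n − E[|E(G)|] = 121 − 60/7 = 787/7.
Numerically: ≈ 112.4286.
(This is only a lower bound; the true E[α(G)] may be larger.)

E[α(G)] ≥ 787/7 ≈ 112.4286.


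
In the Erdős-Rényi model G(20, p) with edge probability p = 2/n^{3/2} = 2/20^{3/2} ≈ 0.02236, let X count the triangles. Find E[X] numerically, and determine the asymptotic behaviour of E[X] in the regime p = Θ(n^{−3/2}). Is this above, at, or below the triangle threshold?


Number of potential triangles: C(20, 3) = 1140.
Each occurs with probability p³ ≈ (0.02236)³ ≈ 1.118034e-05.
By linearity: E[X] = C(20, 3)·p³ ≈ 1140 · 1.118034e-05 ≈ 0.0127.
Since α = 3/2 > 1, p = c/n^{3/2} = o(1/n) is below the triangle threshold p ~ 1/n. Asymptotically E[X] ~ (c³/6)·n^{3(1−α)} = (2³/6)·n^{-1.5} → 0, so by Markov's inequality G has no triangles w.h.p.

E[X] ≈ 0.0127; in regime p = Θ(1/n^{3/2}) E[X] tends to 0 (below the triangle threshold p ~ 1/n).


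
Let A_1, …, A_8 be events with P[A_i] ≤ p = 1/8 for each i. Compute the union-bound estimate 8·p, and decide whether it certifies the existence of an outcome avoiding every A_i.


Union bound: P[∪_{i=1}^{8} A_i] ≤ Σ_i P[A_i] ≤ 8·p = 8·(1/8) = 1.
Numerically: 1 ≈ 1.0000000.
Is 1 < 1? NO.
Since the bound 1 is ≥ 1, the union bound is uninformative here; it does NOT by itself certify existence.

8·p = 1 ≈ 1.0000000; existence NOT certified by the union bound.


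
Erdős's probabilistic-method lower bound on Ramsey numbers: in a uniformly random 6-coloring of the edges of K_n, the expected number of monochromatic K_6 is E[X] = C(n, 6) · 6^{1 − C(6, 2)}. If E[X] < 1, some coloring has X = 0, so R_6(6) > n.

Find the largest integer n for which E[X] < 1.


We need C(n, 6) · 6^{1 − 15} < 1, i.e. C(n, 6) < 6^{15 − 1} = 78364164096.
Check values of n near the boundary:
  n = 197: C(197, 6) = 75176946208; 75176946208 < 78364164096? YES
  n = 198: C(198, 6) = 77526225777; 77526225777 < 78364164096? YES
  n = 199: C(199, 6) = 79936367511; 79936367511 < 78364164096? NO
  n = 200: C(200, 6) = 82408626300; 82408626300 < 78364164096? NO
The largest n with C(n, 6) < 78364164096 is n = 198 (where E[X] = 25842075259/26121388032 ≈ 0.9893). Hence R_6(6) > 198, i.e. R_6(6) ≥ 199.

Largest n = 198; hence R_6(6) > 198.


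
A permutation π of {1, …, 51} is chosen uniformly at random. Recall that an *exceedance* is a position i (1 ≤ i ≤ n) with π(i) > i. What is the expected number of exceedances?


Write X = Σ_{i=1}^{51} X_i, where X_i = 1_{π(i) > i}.
For each fixed i, π(i) is uniform over {1, …, 51} (marginal of a uniform permutation), so P[π(i) > i] = (n − i)/n. Summing: Σ_{i=1}^{51} (n − i)/n = (0 + 1 + … + 50)/51 = 51(51 − 1)/(2·51) = (51 − 1)/2.
Hence E[X] = Σ_{i=1}^{51} (51 − i)/51 = 25 ≈ 25.000.

E[X] = 25 = 25.000.


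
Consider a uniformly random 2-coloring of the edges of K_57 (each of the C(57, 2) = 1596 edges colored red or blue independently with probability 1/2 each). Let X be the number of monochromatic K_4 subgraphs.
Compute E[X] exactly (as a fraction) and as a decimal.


Let X = Σ_S X_S over the C(57, 4) = 395010 subsets S of size 4, where X_S = 1 if the K_4 on S is monochromatic.
For a fixed S, the K_4 on S has C(4, 2) = 6 edges. P[all 6 edges red] = (1/2)^6, and likewise for blue, so P[monochromatic] = 2·(1/2)^6 = 2^{1 − 6} = 1/32.
By linearity of expectation: E[X] = C(57, 4) · 2^{1 − 6} = 395010 · 1/32 = 197505/16.
Numerically: E[X] ≈ 12344.06250.

E[X] = C(57,4)·2^(1−C(4,2)) = 197505/16 ≈ 12344.06250.


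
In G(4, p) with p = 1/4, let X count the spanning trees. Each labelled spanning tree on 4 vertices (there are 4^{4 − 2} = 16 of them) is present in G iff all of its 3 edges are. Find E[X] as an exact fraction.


K_4 has 4^{4 − 2} = 16 labelled spanning trees.
For each such spanning tree H, let X_H = 1 if all 3 edges of H are present in G. Then P[X_H = 1] = p^{3} = (1/4)^{3} = 1/64.
Summing the indicators: E[X] = Σ_H E[X_H] = 16 · p^{3} = 16 · 1/64 = 1/4.
Numerically: E[X] ≈ 0.25.

E[X] = 16 · (1/4)^{3} = 1/4 ≈ 0.25.


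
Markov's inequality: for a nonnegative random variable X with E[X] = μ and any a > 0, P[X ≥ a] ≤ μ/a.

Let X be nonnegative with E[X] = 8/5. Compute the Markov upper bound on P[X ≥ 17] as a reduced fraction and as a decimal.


μ = E[X] = 8/5, a = 17.
Markov: P[X ≥ 17] ≤ μ/a = (8/5)/17 = 8/85.
Numerically: ≈ 0.094118.
(Since a = 17 > μ = 1.600000, the bound 8/85 is < 1 and informative.)

P[X ≥ 17] ≤ 8/85 ≈ 0.094118.


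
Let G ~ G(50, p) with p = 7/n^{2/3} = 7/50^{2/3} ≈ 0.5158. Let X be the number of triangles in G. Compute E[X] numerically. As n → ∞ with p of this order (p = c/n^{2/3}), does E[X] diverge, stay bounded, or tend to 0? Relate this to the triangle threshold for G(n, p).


Number of potential triangles: C(50, 3) = 19600.
Each occurs with probability p³ ≈ (0.5158)³ ≈ 1.372000e-01.
By linearity: E[X] = C(50, 3)·p³ ≈ 19600 · 1.372000e-01 ≈ 2689.1200.
Since α = 2/3 < 1, p = c/n^{2/3} ≫ 1/n is above the triangle threshold p ~ 1/n. Asymptotically E[X] ~ (c³/6)·n^{3(1−α)} = (7³/6)·n^{1} → ∞; triangles are abundant w.h.p.

E[X] ≈ 2689.1200; in regime p = Θ(1/n^{2/3}) E[X] diverges (above the triangle threshold p ~ 1/n).


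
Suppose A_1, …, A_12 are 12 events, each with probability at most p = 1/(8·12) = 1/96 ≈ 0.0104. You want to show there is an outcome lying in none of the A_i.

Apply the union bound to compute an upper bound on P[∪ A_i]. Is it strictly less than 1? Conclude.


Union bound: P[∪_{i=1}^{12} A_i] ≤ Σ_i P[A_i] ≤ 12·p = 12·(1/96) = 1/8.
Numerically: 1/8 ≈ 0.1250.
Is 1/8 < 1? YES.
Since P[∪ A_i] ≤ 1/8 < 1, the complement has P[∩ A_i^c] ≥ 1 − 1/8 = 7/8 > 0, so some outcome avoids every A_i.

12·p = 1/8 ≈ 0.1250; existence CERTIFIED by the union bound.


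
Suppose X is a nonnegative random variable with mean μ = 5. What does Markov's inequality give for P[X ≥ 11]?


μ = E[X] = 5, a = 11.
Markov: P[X ≥ 11] ≤ μ/a = (5)/11 = 5/11.
Numerically: ≈ 0.45455.
(Since a = 11 > μ = 5.00000, the bound 5/11 is < 1 and informative.)

P[X ≥ 11] ≤ 5/11 ≈ 0.45455.


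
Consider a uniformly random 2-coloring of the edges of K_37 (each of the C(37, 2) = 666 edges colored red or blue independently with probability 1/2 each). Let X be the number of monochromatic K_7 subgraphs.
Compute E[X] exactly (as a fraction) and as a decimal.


Let X = Σ_S X_S over the C(37, 7) = 10295472 subsets S of size 7, where X_S = 1 if the K_7 on S is monochromatic.
For a fixed S, the K_7 on S has C(7, 2) = 21 edges. P[all 21 edges red] = (1/2)^21, and likewise for blue, so P[monochromatic] = 2·(1/2)^21 = 2^{1 − 21} = 1/1048576.
By linearity: E[X] = C(37, 7) · 2^{1 − 21} = 10295472 · 1/1048576 = 643467/65536.
Numerically: E[X] ≈ 9.8185.

E[X] = C(37,7)·2^(1−C(7,2)) = 643467/65536 ≈ 9.8185.


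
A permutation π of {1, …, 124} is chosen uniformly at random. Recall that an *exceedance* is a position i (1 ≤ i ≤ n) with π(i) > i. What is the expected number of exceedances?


Write X = Σ_{i=1}^{124} X_i, where X_i = 1_{π(i) > i}.
For each fixed i, π(i) is uniform over {1, …, 124} (marginal of a uniform permutation), so P[π(i) > i] = (n − i)/n. Summing: Σ_{i=1}^{124} (n − i)/n = (0 + 1 + … + 123)/124 = 124(124 − 1)/(2·124) = (124 − 1)/2.
Hence E[X] = Σ_{i=1}^{124} (124 − i)/124 = 123/2 ≈ 61.500.

E[X] = 123/2 = 61.500.


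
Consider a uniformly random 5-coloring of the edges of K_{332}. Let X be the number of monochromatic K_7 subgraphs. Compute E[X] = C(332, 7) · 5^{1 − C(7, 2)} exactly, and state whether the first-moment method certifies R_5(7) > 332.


E[X] = C(332, 7) · 5^{1 − 21} = 82772214646616 · 5^{−20} = 82772214646616/95367431640625.
As a reduced fraction: E[X] = 82772214646616/95367431640625 ≈ 0.86793.
Is E[X] < 1? YES.
Since E[X] < 1, there exists a 5-coloring of K_{332} with no monochromatic K_7; hence R_5(7) > 332.

E[X] = 82772214646616/95367431640625 ≈ 0.86793; E[X] < 1, so R_5(7) > 332.


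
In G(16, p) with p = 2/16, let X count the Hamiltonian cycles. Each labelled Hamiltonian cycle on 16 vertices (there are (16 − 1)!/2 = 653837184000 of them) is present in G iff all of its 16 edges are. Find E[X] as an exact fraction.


K_16 has (16 − 1)!/2 = 653837184000 labelled Hamiltonian cycles.
For each such Hamiltonian cycle H, let X_H = 1 if all 16 edges of H are present in G. Then P[X_H = 1] = p^{16} = (1/8)^{16} = 1/281474976710656.
By linearity of expectation: E[X] = Σ_H E[X_H] = 653837184000 · p^{16} = 653837184000 · 1/281474976710656 = 638512875/274877906944.
Numerically: E[X] ≈ 0.0023229.

E[X] = 653837184000 · (1/8)^{16} = 638512875/274877906944 ≈ 0.0023229.


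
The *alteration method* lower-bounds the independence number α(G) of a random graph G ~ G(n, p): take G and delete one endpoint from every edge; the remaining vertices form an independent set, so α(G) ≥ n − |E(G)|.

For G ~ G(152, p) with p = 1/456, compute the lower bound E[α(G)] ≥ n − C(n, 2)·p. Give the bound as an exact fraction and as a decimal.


E[|E(G)|] = C(152, 2)·p = 11476 · (1/456) = 151/6.
E[α(G)] ≥ n − E[|E(G)|] = 152 − 151/6 = 761/6.
Numerically: ≈ 126.833333.
(This is only a lower bound; the true E[α(G)] may be larger.)

E[α(G)] ≥ 761/6 ≈ 126.833333.


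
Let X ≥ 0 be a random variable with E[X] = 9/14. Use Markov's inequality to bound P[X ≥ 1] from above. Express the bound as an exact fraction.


μ = E[X] = 9/14, a = 1.
Markov: P[X ≥ 1] ≤ μ/a = (9/14)/1 = 9/14.
Numerically: ≈ 0.64286.
(Since a = 1 > μ = 0.64286, the bound 9/14 is < 1 and informative.)

P[X ≥ 1] ≤ 9/14 ≈ 0.64286.


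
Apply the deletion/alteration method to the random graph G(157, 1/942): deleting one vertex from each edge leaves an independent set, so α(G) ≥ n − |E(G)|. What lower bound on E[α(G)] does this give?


E[|E(G)|] = C(157, 2)·p = 12246 · (1/942) = 13.
E[α(G)] ≥ n − E[|E(G)|] = 157 − 13 = 144.
Numerically: ≈ 144.000000.
(This is only a lower bound; the true E[α(G)] may be larger.)

E[α(G)] ≥ 144 ≈ 144.000000.


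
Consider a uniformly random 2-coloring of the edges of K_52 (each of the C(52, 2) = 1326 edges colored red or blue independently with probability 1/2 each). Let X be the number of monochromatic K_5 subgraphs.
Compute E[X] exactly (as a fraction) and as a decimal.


Let X = Σ_S X_S over the C(52, 5) = 2598960 subsets S of size 5, where X_S = 1 if the K_5 on S is monochromatic.
For a fixed S, the K_5 on S has C(5, 2) = 10 edges. P[all 10 edges red] = (1/2)^10, and likewise for blue, so P[monochromatic] = 2·(1/2)^10 = 2^{1 − 10} = 1/512.
By linearity of expectation: E[X] = C(52, 5) · 2^{1 − 10} = 2598960 · 1/512 = 162435/32.
Numerically: E[X] ≈ 5076.093750.

E[X] = C(52,5)·2^(1−C(5,2)) = 162435/32 ≈ 5076.093750.


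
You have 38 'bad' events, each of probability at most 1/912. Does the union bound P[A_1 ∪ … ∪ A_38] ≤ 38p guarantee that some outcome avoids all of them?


Union bound: P[∪_{i=1}^{38} A_i] ≤ Σ_i P[A_i] ≤ 38·p = 38·(1/912) = 1/24.
Numerically: 1/24 ≈ 0.041667.
Is 1/24 < 1? YES.
Since P[∪ A_i] ≤ 1/24 < 1, the complement has P[∩ A_i^c] ≥ 1 − 1/24 = 23/24 > 0, so some outcome avoids every A_i.

38·p = 1/24 ≈ 0.041667; existence CERTIFIED by the union bound.


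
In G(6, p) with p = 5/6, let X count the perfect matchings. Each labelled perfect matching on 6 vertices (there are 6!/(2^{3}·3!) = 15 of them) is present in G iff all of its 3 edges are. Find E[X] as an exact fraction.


K_6 has 6!/(2^{3}·3!) = 15 labelled perfect matchings.
For each such perfect matching H, let X_H = 1 if all 3 edges of H are present in G. Then P[X_H = 1] = p^{3} = (5/6)^{3} = 125/216.
Summing the indicators: E[X] = Σ_H E[X_H] = 15 · p^{3} = 15 · 125/216 = 625/72.
Numerically: E[X] ≈ 8.68056.

E[X] = 15 · (5/6)^{3} = 625/72 ≈ 8.68056.


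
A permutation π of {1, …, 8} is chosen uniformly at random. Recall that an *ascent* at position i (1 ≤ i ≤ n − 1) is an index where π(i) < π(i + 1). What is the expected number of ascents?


Write X = Σ X_I over i = 1, …, 7, with X_I the indicator of one ascent.
There are 7 indicators.
For each fixed i, the pair (π(i), π(i+1)) is a uniformly random ordered pair of distinct values from {1, …, 8}; by symmetry P[π(i) < π(i+1)] = 1/2.
By linearity: E[X] = 7 · (1/2) = (8 − 1) · (1/2) = 7/2 ≈ 3.50000.

E[X] = 7/2 = 3.50000.


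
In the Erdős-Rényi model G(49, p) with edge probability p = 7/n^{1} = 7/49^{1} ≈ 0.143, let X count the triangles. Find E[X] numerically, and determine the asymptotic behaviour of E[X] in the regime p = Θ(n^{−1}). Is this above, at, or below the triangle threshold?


Number of potential triangles: C(49, 3) = 18424.
Each occurs with probability p³ ≈ (0.143)³ ≈ 2.91545e-03.
By linearity: E[X] = C(49, 3)·p³ ≈ 18424 · 2.91545e-03 ≈ 53.714.
Here α = 1, so p = 7/n is exactly at the triangle threshold p ~ 1/n. Asymptotically E[X] → c³/6 = 7³/6 = 343/6 ≈ 57.167, a bounded constant. In this regime the triangle count is asymptotically Poisson(c³/6).

E[X] ≈ 53.714; in regime p = Θ(1/n^{1}) E[X] stays bounded (at the triangle threshold p ~ 1/n).


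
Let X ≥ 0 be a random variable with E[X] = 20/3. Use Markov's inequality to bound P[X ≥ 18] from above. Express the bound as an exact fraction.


μ = E[X] = 20/3, a = 18.
Markov: P[X ≥ 18] ≤ μ/a = (20/3)/18 = 10/27.
Numerically: ≈ 0.370370.
(Since a = 18 > μ = 6.666667, the bound 10/27 is < 1 and informative.)

P[X ≥ 18] ≤ 10/27 ≈ 0.370370.


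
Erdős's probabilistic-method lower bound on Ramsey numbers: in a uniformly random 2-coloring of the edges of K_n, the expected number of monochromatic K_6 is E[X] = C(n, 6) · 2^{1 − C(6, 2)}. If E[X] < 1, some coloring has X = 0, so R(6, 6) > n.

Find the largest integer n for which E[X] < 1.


We need C(n, 6) · 2^{1 − 15} < 1, i.e. C(n, 6) < 2^{15 − 1} = 16384.
Check values of n near the boundary:
  n = 16: C(16, 6) = 8008; 8008 < 16384? YES
  n = 17: C(17, 6) = 12376; 12376 < 16384? YES
  n = 18: C(18, 6) = 18564; 18564 < 16384? NO
  n = 19: C(19, 6) = 27132; 27132 < 16384? NO
The largest n with C(n, 6) < 16384 is n = 17 (where E[X] = 1547/2048 ≈ 0.75537). Hence R(6, 6) > 17, i.e. R(6, 6) ≥ 18.

Largest n = 17; hence R(6, 6) > 17.


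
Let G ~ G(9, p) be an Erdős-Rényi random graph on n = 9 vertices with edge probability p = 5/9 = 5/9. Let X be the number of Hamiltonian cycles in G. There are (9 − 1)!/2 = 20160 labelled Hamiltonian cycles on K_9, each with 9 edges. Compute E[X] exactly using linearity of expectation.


K_9 has (9 − 1)!/2 = 20160 labelled Hamiltonian cycles.
For each such Hamiltonian cycle H, let X_H = 1 if all 9 edges of H are present in G. Then P[X_H = 1] = p^{9} = (5/9)^{9} = 1953125/387420489.
Summing the indicators: E[X] = Σ_H E[X_H] = 20160 · p^{9} = 20160 · 1953125/387420489 = 4375000000/43046721.
Numerically: E[X] ≈ 101.6.

E[X] = 20160 · (5/9)^{9} = 4375000000/43046721 ≈ 101.6.


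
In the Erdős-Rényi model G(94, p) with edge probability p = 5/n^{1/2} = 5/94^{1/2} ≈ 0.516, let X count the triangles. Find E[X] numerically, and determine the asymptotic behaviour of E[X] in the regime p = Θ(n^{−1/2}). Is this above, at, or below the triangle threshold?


Number of potential triangles: C(94, 3) = 134044.
Each occurs with probability p³ ≈ (0.516)³ ≈ 1.37157e-01.
By linearity: E[X] = C(94, 3)·p³ ≈ 134044 · 1.37157e-01 ≈ 18385.084.
Since α = 1/2 < 1, p = c/n^{1/2} ≫ 1/n is above the triangle threshold p ~ 1/n. Asymptotically E[X] ~ (c³/6)·n^{3(1−α)} = (5³/6)·n^{1.5} → ∞; triangles are abundant w.h.p.

E[X] ≈ 18385.084; in regime p = Θ(1/n^{1/2}) E[X] diverges (above the triangle threshold p ~ 1/n).


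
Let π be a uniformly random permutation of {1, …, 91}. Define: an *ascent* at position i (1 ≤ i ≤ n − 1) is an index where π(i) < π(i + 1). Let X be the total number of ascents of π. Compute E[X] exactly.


Write X = Σ X_I over i = 1, …, 90, with X_I the indicator of one ascent.
There are 90 indicators.
For each fixed i, the pair (π(i), π(i+1)) is a uniformly random ordered pair of distinct values from {1, …, 91}; by symmetry P[π(i) < π(i+1)] = 1/2.
By linearity: E[X] = 90 · (1/2) = (91 − 1) · (1/2) = 45 ≈ 45.0000.

E[X] = 45 = 45.0000.


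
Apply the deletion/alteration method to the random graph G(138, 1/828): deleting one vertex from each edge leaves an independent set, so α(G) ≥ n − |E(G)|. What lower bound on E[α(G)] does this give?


E[|E(G)|] = C(138, 2)·p = 9453 · (1/828) = 137/12.
E[α(G)] ≥ n − E[|E(G)|] = 138 − 137/12 = 1519/12.
Numerically: ≈ 126.583.
(This is only a lower bound; the true E[α(G)] may be larger.)

E[α(G)] ≥ 1519/12 ≈ 126.583.


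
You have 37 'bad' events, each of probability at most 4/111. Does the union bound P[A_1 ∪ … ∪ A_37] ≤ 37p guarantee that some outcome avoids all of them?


Union bound: P[∪_{i=1}^{37} A_i] ≤ Σ_i P[A_i] ≤ 37·p = 37·(4/111) = 4/3.
Numerically: 4/3 ≈ 1.3333333.
Is 4/3 < 1? NO.
Since the bound 4/3 is ≥ 1, the union bound is uninformative here; it does NOT by itself certify existence.

37·p = 4/3 ≈ 1.3333333; existence NOT certified by the union bound.


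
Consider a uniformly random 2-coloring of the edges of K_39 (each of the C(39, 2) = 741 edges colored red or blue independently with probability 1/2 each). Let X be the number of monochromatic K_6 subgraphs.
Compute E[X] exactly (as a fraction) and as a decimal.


Let X = Σ_S X_S over the C(39, 6) = 3262623 subsets S of size 6, where X_S = 1 if the K_6 on S is monochromatic.
For a fixed S, the K_6 on S has C(6, 2) = 15 edges. P[all 15 edges red] = (1/2)^15, and likewise for blue, so P[monochromatic] = 2·(1/2)^15 = 2^{1 − 15} = 1/16384.
Summing: E[X] = C(39, 6) · 2^{1 − 15} = 3262623 · 1/16384 = 3262623/16384.
Numerically: E[X] ≈ 199.13470.

E[X] = C(39,6)·2^(1−C(6,2)) = 3262623/16384 ≈ 199.13470.
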